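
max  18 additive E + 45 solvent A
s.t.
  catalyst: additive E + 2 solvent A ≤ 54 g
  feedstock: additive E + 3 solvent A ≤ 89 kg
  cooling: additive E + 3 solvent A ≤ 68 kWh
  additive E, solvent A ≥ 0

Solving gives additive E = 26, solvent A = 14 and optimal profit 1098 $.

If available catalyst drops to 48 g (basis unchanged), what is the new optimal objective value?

1044

Binding: catalyst and cooling. Non-binding: feedstock (21 unused).
By complementary slackness, y = 0 for the non-binding constraint.
Dual feasibility on the basic columns requires 1·y_catalyst + 1·y_cooling = 18, 2·y_catalyst + 3·y_cooling = 45.
This yields shadow prices y_catalyst = 9, y_cooling = 9.
Δz = y_catalyst·Δb = 9 × (-6) = -54, so new z* = 1098 − 54 = 1044.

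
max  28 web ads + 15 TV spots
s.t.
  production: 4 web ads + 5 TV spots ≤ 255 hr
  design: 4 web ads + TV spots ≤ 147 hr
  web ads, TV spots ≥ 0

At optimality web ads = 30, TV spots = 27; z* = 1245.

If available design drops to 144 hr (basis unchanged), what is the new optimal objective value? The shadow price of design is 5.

1230

Δb = -3, so new z* = 1245 + (5)·(-3) = 1245 − 15 = 1230.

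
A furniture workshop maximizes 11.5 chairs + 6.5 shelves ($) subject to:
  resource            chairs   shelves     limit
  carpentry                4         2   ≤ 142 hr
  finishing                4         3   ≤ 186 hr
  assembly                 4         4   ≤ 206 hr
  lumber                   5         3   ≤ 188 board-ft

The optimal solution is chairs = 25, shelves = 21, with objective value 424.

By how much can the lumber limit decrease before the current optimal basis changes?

10.5

Binding constraints: carpentry, lumber. The basis is B = [[4,2],[5,3]] with det 2.
Per unit decrease in lumber, x* moves by d = (1, -2).
The basis stays optimal until shelves reaches 0; allowable decrease = 10.5 board-ft.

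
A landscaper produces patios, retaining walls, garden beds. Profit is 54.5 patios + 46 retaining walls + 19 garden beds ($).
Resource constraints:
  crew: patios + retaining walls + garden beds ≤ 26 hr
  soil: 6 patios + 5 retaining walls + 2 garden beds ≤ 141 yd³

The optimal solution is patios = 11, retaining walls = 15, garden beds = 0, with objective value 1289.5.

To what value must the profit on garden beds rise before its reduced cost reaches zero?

Both crew and soil are binding at x*.
The binding rows give the dual system: 1·y_crew + 6·y_soil = 54.5 and 1·y_crew + 5·y_soil = 46.
Solving: y_crew = 3.5, y_soil = 8.5.
garden beds enters the basis when its profit ≥ yᵀa₃ = 3.5·1 + 8.5·2 = 20.5.

20.5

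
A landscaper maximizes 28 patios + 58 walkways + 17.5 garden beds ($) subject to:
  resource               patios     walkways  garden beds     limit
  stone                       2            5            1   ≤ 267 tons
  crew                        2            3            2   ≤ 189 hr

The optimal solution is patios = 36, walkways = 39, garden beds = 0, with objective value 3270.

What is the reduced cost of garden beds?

-2.5

At the optimum: stone uses 267 of 267 (binding); crew uses 189 of 189 (binding).
From A_Bᵀ y = c: 2·y_stone + 2·y_crew = 28; 5·y_stone + 3·y_crew = 58.
→ y_stone = 8 and y_crew = 6.
Reduced cost of garden beds: c₃ − yᵀa₃ = 17.5 − (8·1 + 6·2) = 17.5 − 20 = -2.5.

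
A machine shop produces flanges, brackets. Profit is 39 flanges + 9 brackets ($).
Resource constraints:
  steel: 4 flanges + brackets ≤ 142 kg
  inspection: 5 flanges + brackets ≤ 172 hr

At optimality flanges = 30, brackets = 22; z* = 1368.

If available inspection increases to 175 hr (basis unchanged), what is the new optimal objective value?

1377

Both steel and inspection are binding at x*.
The binding rows give the dual system: 4·y_steel + 5·y_inspection = 39 and 1·y_steel + 1·y_inspection = 9.
→ y_steel = 6 and y_inspection = 3.
Δz = y_inspection·Δb = 3 × (3) = 9, so new z* = 1368 + 9 = 1377.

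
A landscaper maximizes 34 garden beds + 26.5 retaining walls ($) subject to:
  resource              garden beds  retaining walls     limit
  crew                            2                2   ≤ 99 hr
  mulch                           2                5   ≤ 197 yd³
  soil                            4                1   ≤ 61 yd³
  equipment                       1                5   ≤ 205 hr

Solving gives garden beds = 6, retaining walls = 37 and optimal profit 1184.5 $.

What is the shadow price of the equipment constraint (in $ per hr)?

0

Check each constraint at x*: crew 86/99 (slack 13); mulch 197/197 (tight); soil 61/61 (tight); equipment 191/205 (slack 14).
Slack constraints have shadow price 0 (complementary slackness).
Dual feasibility on the basic columns requires 2·y_mulch + 4·y_soil = 34, 5·y_mulch + 1·y_soil = 26.5.
This yields shadow prices y_mulch = 4, y_soil = 6.5.
Shadow price of equipment = 0.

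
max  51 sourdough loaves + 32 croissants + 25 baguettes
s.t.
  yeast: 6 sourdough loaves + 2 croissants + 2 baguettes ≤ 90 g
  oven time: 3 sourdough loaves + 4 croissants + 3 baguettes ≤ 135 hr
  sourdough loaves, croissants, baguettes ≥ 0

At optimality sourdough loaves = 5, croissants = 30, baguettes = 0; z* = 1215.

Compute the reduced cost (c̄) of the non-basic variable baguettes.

-2

Check each constraint at x*: yeast 90/90 (tight); oven time 135/135 (tight).
From A_Bᵀ y = c: 6·y_yeast + 3·y_oven time = 51; 2·y_yeast + 4·y_oven time = 32.
Solving: y_yeast = 6, y_oven time = 5.
Reduced cost of baguettes: c₃ − yᵀa₃ = 25 − (6·2 + 5·3) = 25 − 27 = -2.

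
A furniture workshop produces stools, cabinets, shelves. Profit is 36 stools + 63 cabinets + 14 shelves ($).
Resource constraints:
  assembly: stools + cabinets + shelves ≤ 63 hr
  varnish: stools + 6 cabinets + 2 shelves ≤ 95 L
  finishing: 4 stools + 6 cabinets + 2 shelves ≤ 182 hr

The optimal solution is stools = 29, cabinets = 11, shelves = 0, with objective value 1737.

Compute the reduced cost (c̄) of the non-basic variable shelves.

Binding: varnish and finishing. Non-binding: assembly (23 unused).
Since assembly is not tight, its dual is 0.
From A_Bᵀ y = c: 1·y_varnish + 4·y_finishing = 36; 6·y_varnish + 6·y_finishing = 63.
This yields shadow prices y_varnish = 2, y_finishing = 8.5.
Reduced cost of shelves: c₃ − yᵀa₃ = 14 − (2·2 + 8.5·2) = 14 − 21 = -7.

-7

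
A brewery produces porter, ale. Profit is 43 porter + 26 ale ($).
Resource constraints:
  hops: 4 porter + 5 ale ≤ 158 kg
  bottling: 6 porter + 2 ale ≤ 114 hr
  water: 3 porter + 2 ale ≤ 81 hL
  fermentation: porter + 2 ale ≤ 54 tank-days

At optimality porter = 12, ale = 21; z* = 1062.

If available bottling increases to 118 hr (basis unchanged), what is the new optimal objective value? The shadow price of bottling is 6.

Δb = 4, so new z* = 1062 + (6)·(4) = 1062 + 24 = 1086.

1086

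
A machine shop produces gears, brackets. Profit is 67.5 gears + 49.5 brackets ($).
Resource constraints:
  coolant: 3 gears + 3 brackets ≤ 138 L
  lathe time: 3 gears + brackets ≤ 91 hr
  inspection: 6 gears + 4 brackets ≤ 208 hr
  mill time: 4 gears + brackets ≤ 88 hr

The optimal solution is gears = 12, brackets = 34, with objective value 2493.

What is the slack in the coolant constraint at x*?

coolant used = 3·12 + 3·34 = 138; slack = 138 − 138 = 0.

0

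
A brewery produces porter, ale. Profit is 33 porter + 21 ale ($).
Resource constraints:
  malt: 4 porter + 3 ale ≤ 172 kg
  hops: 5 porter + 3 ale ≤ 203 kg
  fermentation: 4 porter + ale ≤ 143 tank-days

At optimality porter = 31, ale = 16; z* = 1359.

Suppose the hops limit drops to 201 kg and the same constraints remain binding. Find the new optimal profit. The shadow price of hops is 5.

1349

Δb = -2, so new z* = 1359 + (5)·(-2) = 1359 − 10 = 1349.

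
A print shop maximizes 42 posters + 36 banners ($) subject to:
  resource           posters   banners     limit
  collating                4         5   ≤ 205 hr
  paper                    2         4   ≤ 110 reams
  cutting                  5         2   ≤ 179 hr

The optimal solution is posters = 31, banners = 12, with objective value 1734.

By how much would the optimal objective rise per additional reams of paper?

6

Check each constraint at x*: collating 184/205 (slack 21); paper 110/110 (tight); cutting 179/179 (tight).
Since collating is not tight, its dual is 0.
Dual feasibility on the basic columns requires 2·y_paper + 5·y_cutting = 42, 4·y_paper + 2·y_cutting = 36.
Solving: y_paper = 6, y_cutting = 6.
Shadow price of paper = 6.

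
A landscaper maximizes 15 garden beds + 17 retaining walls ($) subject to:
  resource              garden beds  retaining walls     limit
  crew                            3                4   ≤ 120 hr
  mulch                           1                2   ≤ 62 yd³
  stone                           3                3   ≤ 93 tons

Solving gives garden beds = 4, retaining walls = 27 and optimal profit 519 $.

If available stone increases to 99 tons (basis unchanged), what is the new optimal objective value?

537

At the optimum: crew uses 120 of 120 (binding); mulch uses 58 of 62 (slack = 4); stone uses 93 of 93 (binding).
Since mulch is not tight, its dual is 0.
Dual feasibility on the basic columns requires 3·y_crew + 3·y_stone = 15, 4·y_crew + 3·y_stone = 17.
This yields shadow prices y_crew = 2, y_stone = 3.
Δz = y_stone·Δb = 3 × (6) = 18, so new z* = 519 + 18 = 537.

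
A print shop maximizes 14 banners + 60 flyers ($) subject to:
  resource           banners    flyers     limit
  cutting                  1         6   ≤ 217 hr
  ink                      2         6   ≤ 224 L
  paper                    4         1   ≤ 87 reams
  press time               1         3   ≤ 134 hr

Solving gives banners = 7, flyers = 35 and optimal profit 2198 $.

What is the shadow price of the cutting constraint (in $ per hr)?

6

At the optimum: cutting uses 217 of 217 (binding); ink uses 224 of 224 (binding); paper uses 63 of 87 (slack = 24); press time uses 112 of 134 (slack = 22).
By complementary slackness, y = 0 for the non-binding constraints.
From A_Bᵀ y = c: 1·y_cutting + 2·y_ink = 14; 6·y_cutting + 6·y_ink = 60.
Solving: y_cutting = 6, y_ink = 4.
Shadow price of cutting = 6.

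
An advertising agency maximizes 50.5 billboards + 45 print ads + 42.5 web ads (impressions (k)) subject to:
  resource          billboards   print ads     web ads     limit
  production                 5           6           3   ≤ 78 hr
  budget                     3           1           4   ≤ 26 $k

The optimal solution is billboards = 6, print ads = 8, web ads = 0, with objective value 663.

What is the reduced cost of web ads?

At the optimum: production uses 78 of 78 (binding); budget uses 26 of 26 (binding).
From A_Bᵀ y = c: 5·y_production + 3·y_budget = 50.5; 6·y_production + 1·y_budget = 45.
This yields shadow prices y_production = 6.5, y_budget = 6.
Reduced cost of web ads: c₃ − yᵀa₃ = 42.5 − (6.5·3 + 6·4) = 42.5 − 43.5 = -1.

-1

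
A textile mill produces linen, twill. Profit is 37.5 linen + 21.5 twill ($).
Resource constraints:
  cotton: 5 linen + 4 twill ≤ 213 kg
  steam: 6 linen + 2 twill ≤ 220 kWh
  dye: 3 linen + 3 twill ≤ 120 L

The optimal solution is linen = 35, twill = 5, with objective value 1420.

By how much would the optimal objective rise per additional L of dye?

4.5

At the optimum: cotton uses 195 of 213 (slack = 18); steam uses 220 of 220 (binding); dye uses 120 of 120 (binding).
Since cotton is not tight, its dual is 0.
Dual feasibility on the basic columns requires 6·y_steam + 3·y_dye = 37.5, 2·y_steam + 3·y_dye = 21.5.
Solving: y_steam = 4, y_dye = 4.5.
Shadow price of dye = 4.5.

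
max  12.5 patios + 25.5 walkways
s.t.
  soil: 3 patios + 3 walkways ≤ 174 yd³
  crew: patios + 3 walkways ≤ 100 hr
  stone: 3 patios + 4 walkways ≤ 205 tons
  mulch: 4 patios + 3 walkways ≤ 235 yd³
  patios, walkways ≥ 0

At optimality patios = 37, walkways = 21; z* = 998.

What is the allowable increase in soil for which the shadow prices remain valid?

12

Binding constraints: soil, crew. The basis is B = [[3,3],[1,3]] with det 6.
Per unit increase in soil, x* moves by d = (0.5, -0.1667).
The basis stays optimal until stone becomes binding; allowable increase = 12 yd³.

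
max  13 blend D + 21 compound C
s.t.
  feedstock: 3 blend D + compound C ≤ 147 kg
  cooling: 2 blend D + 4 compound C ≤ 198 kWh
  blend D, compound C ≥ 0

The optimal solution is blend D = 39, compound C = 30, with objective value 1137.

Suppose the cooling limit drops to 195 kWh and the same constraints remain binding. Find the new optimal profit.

1122

Check each constraint at x*: feedstock 147/147 (tight); cooling 198/198 (tight).
From A_Bᵀ y = c: 3·y_feedstock + 2·y_cooling = 13; 1·y_feedstock + 4·y_cooling = 21.
This yields shadow prices y_feedstock = 1, y_cooling = 5.
Δz = y_cooling·Δb = 5 × (-3) = -15, so new z* = 1137 − 15 = 1122.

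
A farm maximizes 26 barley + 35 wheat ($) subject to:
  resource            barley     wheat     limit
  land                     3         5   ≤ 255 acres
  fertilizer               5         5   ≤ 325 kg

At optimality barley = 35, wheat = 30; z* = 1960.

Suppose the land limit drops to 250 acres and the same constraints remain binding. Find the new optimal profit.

1937.5

At the optimum: land uses 255 of 255 (binding); fertilizer uses 325 of 325 (binding).
Dual feasibility on the basic columns requires 3·y_land + 5·y_fertilizer = 26, 5·y_land + 5·y_fertilizer = 35.
Solving: y_land = 4.5, y_fertilizer = 2.5.
Δz = y_land·Δb = 4.5 × (-5) = -22.5, so new z* = 1960 − 22.5 = 1937.5.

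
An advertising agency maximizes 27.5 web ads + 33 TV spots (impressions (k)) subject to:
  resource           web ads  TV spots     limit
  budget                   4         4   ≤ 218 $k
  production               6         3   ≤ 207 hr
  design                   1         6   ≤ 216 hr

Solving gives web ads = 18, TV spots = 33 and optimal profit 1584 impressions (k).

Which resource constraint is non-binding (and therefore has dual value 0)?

budget: 204/218 (slack 14)
production: 207/207 (binding)
design: 216/216 (binding)
By complementary slackness, a constraint with positive slack has shadow price 0 → budget.

budget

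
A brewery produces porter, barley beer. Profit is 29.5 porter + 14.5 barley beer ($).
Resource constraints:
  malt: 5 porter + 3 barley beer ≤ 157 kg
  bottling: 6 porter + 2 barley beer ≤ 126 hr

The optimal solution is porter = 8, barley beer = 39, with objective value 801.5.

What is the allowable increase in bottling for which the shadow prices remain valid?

Binding constraints: malt, bottling. The basis is B = [[5,3],[6,2]] with det -8.
Per unit increase in bottling, x* moves by d = (0.375, -0.625).
The basis stays optimal until barley beer reaches 0; allowable increase = 62.4 hr.

62.4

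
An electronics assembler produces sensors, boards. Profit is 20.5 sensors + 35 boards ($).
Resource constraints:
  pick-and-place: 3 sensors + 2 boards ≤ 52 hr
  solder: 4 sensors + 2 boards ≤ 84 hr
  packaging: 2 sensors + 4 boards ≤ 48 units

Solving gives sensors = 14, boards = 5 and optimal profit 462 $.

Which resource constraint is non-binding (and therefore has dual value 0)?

solder

pick-and-place: 52/52 (binding)
solder: 66/84 (slack 18)
packaging: 48/48 (binding)
By complementary slackness, a constraint with positive slack has shadow price 0 → solder.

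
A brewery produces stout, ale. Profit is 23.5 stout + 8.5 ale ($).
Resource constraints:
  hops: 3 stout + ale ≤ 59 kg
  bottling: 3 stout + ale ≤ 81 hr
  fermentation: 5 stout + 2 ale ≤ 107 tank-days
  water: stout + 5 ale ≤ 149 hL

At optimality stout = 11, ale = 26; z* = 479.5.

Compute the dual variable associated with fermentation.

2

Check each constraint at x*: hops 59/59 (tight); bottling 59/81 (slack 22); fermentation 107/107 (tight); water 141/149 (slack 8).
Since bottling, water are not tight, their duals are 0.
The binding rows give the dual system: 3·y_hops + 5·y_fermentation = 23.5 and 1·y_hops + 2·y_fermentation = 8.5.
This yields shadow prices y_hops = 4.5, y_fermentation = 2.
Shadow price of fermentation = 2.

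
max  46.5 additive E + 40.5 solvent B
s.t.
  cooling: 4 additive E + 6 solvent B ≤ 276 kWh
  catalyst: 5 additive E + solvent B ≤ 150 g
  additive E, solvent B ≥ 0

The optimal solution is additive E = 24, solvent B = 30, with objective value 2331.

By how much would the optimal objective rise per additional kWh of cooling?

6

At the optimum: cooling uses 276 of 276 (binding); catalyst uses 150 of 150 (binding).
From A_Bᵀ y = c: 4·y_cooling + 5·y_catalyst = 46.5; 6·y_cooling + 1·y_catalyst = 40.5.
This yields shadow prices y_cooling = 6, y_catalyst = 4.5.
Shadow price of cooling = 6.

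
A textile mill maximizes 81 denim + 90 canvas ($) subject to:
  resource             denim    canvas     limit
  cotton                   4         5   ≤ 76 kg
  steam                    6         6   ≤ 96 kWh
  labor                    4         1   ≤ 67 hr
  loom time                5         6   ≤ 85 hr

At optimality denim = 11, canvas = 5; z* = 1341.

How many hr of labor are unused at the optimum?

18

labor used = 4·11 + 1·5 = 49; slack = 67 − 49 = 18.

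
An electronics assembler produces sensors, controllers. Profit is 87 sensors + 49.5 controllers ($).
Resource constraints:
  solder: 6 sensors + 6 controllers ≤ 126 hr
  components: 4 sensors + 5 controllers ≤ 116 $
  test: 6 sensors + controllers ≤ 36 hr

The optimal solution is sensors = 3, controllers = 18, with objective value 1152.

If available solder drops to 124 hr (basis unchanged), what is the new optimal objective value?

1138

At the optimum: solder uses 126 of 126 (binding); components uses 102 of 116 (slack = 14); test uses 36 of 36 (binding).
By complementary slackness, y = 0 for the non-binding constraint.
Dual feasibility on the basic columns requires 6·y_solder + 6·y_test = 87, 6·y_solder + 1·y_test = 49.5.
This yields shadow prices y_solder = 7, y_test = 7.5.
Δz = y_solder·Δb = 7 × (-2) = -14, so new z* = 1152 − 14 = 1138.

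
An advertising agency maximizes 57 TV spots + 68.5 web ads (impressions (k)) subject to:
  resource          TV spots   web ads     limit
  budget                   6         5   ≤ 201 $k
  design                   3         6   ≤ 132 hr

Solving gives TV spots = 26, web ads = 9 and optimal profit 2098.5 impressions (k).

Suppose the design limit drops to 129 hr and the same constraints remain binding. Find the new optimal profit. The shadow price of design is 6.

2080.5

Δb = -3, so new z* = 2098.5 + (6)·(-3) = 2098.5 − 18 = 2080.5.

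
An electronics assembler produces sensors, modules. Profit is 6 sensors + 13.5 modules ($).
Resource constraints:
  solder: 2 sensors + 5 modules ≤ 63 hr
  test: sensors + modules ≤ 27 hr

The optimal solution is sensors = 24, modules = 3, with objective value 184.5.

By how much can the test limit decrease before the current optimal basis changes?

Binding constraints: solder, test. The basis is B = [[2,5],[1,1]] with det -3.
Per unit decrease in test, x* moves by d = (-1.6667, 0.6667).
The basis stays optimal until sensors reaches 0; allowable decrease = 14.4 hr.

14.4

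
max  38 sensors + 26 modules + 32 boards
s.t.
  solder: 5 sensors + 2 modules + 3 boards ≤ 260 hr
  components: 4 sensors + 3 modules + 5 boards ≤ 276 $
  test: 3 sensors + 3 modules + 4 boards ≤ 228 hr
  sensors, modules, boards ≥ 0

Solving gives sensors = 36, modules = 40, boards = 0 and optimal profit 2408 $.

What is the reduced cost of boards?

-4

Check each constraint at x*: solder 260/260 (tight); components 264/276 (slack 12); test 228/228 (tight).
Since components is not tight, its dual is 0.
The binding rows give the dual system: 5·y_solder + 3·y_test = 38 and 2·y_solder + 3·y_test = 26.
→ y_solder = 4 and y_test = 6.
Reduced cost of boards: c₃ − yᵀa₃ = 32 − (4·3 + 6·4) = 32 − 36 = -4.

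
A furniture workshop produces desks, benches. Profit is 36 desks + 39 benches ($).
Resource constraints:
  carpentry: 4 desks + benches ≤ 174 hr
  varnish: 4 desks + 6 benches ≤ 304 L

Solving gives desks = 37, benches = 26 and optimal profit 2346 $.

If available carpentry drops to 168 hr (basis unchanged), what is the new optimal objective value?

2328

Check each constraint at x*: carpentry 174/174 (tight); varnish 304/304 (tight).
From A_Bᵀ y = c: 4·y_carpentry + 4·y_varnish = 36; 1·y_carpentry + 6·y_varnish = 39.
Solving: y_carpentry = 3, y_varnish = 6.
Δz = y_carpentry·Δb = 3 × (-6) = -18, so new z* = 2346 − 18 = 2328.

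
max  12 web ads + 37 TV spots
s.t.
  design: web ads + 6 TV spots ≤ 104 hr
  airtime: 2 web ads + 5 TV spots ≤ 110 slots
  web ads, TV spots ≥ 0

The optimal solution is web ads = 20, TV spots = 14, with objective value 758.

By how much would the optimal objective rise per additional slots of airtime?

Check each constraint at x*: design 104/104 (tight); airtime 110/110 (tight).
From A_Bᵀ y = c: 1·y_design + 2·y_airtime = 12; 6·y_design + 5·y_airtime = 37.
This yields shadow prices y_design = 2, y_airtime = 5.
Shadow price of airtime = 5.

5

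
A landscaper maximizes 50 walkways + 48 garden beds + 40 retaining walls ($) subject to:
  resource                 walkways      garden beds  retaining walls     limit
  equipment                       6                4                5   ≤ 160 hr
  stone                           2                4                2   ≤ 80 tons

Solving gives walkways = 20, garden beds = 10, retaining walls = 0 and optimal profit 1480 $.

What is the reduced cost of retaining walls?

Check each constraint at x*: equipment 160/160 (tight); stone 80/80 (tight).
The binding rows give the dual system: 6·y_equipment + 2·y_stone = 50 and 4·y_equipment + 4·y_stone = 48.
This yields shadow prices y_equipment = 6.5, y_stone = 5.5.
Reduced cost of retaining walls: c₃ − yᵀa₃ = 40 − (6.5·5 + 5.5·2) = 40 − 43.5 = -3.5.

-3.5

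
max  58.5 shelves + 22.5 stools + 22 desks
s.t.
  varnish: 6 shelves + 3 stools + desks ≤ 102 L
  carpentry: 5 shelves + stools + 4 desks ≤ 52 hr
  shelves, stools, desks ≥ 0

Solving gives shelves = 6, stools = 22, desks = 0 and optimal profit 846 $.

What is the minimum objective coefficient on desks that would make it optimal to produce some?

At the optimum: varnish uses 102 of 102 (binding); carpentry uses 52 of 52 (binding).
From A_Bᵀ y = c: 6·y_varnish + 5·y_carpentry = 58.5; 3·y_varnish + 1·y_carpentry = 22.5.
→ y_varnish = 6 and y_carpentry = 4.5.
desks enters the basis when its profit ≥ yᵀa₃ = 6·1 + 4.5·4 = 24.

24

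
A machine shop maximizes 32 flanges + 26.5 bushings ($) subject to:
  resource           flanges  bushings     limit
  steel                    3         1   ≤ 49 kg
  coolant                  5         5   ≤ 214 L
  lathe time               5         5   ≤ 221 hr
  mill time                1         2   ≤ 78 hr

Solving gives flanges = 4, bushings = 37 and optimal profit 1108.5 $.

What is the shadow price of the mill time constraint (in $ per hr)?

Binding: steel and mill time. Non-binding: coolant (9 unused), lathe time (16 unused).
Slack constraints have shadow price 0 (complementary slackness).
Dual feasibility on the basic columns requires 3·y_steel + 1·y_mill time = 32, 1·y_steel + 2·y_mill time = 26.5.
This yields shadow prices y_steel = 7.5, y_mill time = 9.5.
Shadow price of mill time = 9.5.

9.5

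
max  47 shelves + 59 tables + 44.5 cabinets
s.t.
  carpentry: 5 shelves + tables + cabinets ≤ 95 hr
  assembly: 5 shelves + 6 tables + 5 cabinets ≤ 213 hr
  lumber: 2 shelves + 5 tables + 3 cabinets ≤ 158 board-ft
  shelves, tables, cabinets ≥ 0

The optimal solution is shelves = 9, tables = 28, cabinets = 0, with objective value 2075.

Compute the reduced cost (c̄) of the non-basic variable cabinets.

-3.5

Check each constraint at x*: carpentry 73/95 (slack 22); assembly 213/213 (tight); lumber 158/158 (tight).
Since carpentry is not tight, its dual is 0.
The binding rows give the dual system: 5·y_assembly + 2·y_lumber = 47 and 6·y_assembly + 5·y_lumber = 59.
This yields shadow prices y_assembly = 9, y_lumber = 1.
Reduced cost of cabinets: c₃ − yᵀa₃ = 44.5 − (9·5 + 1·3) = 44.5 − 48 = -3.5.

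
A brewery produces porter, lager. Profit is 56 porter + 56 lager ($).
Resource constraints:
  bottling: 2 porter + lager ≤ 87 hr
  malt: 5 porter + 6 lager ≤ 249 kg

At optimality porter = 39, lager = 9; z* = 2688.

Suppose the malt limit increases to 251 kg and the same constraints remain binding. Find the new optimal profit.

At the optimum: bottling uses 87 of 87 (binding); malt uses 249 of 249 (binding).
Dual feasibility on the basic columns requires 2·y_bottling + 5·y_malt = 56, 1·y_bottling + 6·y_malt = 56.
→ y_bottling = 8 and y_malt = 8.
Δz = y_malt·Δb = 8 × (2) = 16, so new z* = 2688 + 16 = 2704.

2704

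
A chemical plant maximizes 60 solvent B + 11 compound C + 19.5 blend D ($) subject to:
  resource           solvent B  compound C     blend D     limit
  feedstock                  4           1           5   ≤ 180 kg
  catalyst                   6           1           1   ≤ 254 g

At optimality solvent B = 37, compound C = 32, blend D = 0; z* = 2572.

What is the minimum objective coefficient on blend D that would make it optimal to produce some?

23

Both feedstock and catalyst are binding at x*.
Dual feasibility on the basic columns requires 4·y_feedstock + 6·y_catalyst = 60, 1·y_feedstock + 1·y_catalyst = 11.
Solving: y_feedstock = 3, y_catalyst = 8.
blend D enters the basis when its profit ≥ yᵀa₃ = 3·5 + 8·1 = 23.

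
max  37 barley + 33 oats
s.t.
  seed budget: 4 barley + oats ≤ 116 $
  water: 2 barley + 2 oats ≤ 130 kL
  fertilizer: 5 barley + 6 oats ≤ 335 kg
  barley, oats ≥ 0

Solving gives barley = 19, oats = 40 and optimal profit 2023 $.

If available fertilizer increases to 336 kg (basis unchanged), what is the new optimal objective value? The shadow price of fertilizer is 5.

Δb = 1, so new z* = 2023 + (5)·(1) = 2023 + 5 = 2028.

2028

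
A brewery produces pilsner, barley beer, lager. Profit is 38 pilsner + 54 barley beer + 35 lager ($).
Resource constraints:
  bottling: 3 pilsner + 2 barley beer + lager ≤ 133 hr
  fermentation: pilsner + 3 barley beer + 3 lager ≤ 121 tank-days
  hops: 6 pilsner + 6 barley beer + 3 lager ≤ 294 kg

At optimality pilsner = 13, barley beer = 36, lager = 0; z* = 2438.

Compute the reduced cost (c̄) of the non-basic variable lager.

-4

Binding: fermentation and hops. Non-binding: bottling (22 unused).
Since bottling is not tight, its dual is 0.
The binding rows give the dual system: 1·y_fermentation + 6·y_hops = 38 and 3·y_fermentation + 6·y_hops = 54.
→ y_fermentation = 8 and y_hops = 5.
Reduced cost of lager: c₃ − yᵀa₃ = 35 − (8·3 + 5·3) = 35 − 39 = -4.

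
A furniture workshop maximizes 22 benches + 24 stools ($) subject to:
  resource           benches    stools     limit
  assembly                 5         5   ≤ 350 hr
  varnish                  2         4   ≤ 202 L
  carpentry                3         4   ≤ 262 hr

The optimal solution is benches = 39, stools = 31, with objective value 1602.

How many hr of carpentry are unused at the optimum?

carpentry used = 3·39 + 4·31 = 241; slack = 262 − 241 = 21.

21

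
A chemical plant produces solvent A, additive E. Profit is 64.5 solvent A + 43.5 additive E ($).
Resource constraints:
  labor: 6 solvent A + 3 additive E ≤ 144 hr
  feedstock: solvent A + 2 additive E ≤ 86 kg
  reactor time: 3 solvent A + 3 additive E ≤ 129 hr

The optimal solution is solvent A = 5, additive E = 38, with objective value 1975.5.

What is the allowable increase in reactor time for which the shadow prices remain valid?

5

Binding constraints: labor, reactor time. The basis is B = [[6,3],[3,3]] with det 9.
Per unit increase in reactor time, x* moves by d = (-0.3333, 0.6667).
The basis stays optimal until feedstock becomes binding; allowable increase = 5 hr.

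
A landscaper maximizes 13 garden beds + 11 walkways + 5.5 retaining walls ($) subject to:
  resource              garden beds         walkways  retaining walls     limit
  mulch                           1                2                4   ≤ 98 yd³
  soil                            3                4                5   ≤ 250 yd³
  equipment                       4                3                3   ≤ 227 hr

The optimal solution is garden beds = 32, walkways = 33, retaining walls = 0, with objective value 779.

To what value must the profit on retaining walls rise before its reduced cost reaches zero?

Check each constraint at x*: mulch 98/98 (tight); soil 228/250 (slack 22); equipment 227/227 (tight).
Slack constraints have shadow price 0 (complementary slackness).
From A_Bᵀ y = c: 1·y_mulch + 4·y_equipment = 13; 2·y_mulch + 3·y_equipment = 11.
→ y_mulch = 1 and y_equipment = 3.
retaining walls enters the basis when its profit ≥ yᵀa₃ = 1·4 + 3·3 = 13.

13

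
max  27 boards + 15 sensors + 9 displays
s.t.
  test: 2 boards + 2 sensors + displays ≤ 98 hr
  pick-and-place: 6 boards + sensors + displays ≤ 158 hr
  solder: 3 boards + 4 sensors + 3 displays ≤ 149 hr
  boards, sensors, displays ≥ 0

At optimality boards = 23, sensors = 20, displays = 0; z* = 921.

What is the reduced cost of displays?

Check each constraint at x*: test 86/98 (slack 12); pick-and-place 158/158 (tight); solder 149/149 (tight).
Since test is not tight, its dual is 0.
From A_Bᵀ y = c: 6·y_pick-and-place + 3·y_solder = 27; 1·y_pick-and-place + 4·y_solder = 15.
This yields shadow prices y_pick-and-place = 3, y_solder = 3.
Reduced cost of displays: c₃ − yᵀa₃ = 9 − (3·1 + 3·3) = 9 − 12 = -3.

-3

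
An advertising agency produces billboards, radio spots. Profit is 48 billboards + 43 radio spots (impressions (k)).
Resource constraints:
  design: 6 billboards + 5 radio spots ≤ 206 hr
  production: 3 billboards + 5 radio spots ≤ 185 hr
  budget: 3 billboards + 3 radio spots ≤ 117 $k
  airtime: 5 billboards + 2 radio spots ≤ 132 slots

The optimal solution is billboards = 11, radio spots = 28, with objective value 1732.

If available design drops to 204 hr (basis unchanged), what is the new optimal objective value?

Check each constraint at x*: design 206/206 (tight); production 173/185 (slack 12); budget 117/117 (tight); airtime 111/132 (slack 21).
Slack constraints have shadow price 0 (complementary slackness).
Dual feasibility on the basic columns requires 6·y_design + 3·y_budget = 48, 5·y_design + 3·y_budget = 43.
This yields shadow prices y_design = 5, y_budget = 6.
Δz = y_design·Δb = 5 × (-2) = -10, so new z* = 1732 − 10 = 1722.

1722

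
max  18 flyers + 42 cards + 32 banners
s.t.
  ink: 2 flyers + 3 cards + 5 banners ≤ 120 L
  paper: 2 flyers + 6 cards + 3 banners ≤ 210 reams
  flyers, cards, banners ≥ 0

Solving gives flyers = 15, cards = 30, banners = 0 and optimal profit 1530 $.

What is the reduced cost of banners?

Check each constraint at x*: ink 120/120 (tight); paper 210/210 (tight).
The binding rows give the dual system: 2·y_ink + 2·y_paper = 18 and 3·y_ink + 6·y_paper = 42.
Solving: y_ink = 4, y_paper = 5.
Reduced cost of banners: c₃ − yᵀa₃ = 32 − (4·5 + 5·3) = 32 − 35 = -3.

-3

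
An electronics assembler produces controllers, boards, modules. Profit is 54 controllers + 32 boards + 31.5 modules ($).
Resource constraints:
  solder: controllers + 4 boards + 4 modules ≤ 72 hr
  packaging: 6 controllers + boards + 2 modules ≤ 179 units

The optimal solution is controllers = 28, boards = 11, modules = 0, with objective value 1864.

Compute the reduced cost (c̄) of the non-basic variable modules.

-8.5

Check each constraint at x*: solder 72/72 (tight); packaging 179/179 (tight).
The binding rows give the dual system: 1·y_solder + 6·y_packaging = 54 and 4·y_solder + 1·y_packaging = 32.
Solving: y_solder = 6, y_packaging = 8.
Reduced cost of modules: c₃ − yᵀa₃ = 31.5 − (6·4 + 8·2) = 31.5 − 40 = -8.5.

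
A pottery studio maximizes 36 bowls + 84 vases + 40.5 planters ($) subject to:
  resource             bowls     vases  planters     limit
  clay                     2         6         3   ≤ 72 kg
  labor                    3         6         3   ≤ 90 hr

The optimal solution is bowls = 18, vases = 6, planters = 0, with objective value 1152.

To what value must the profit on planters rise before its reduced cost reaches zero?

At the optimum: clay uses 72 of 72 (binding); labor uses 90 of 90 (binding).
Dual feasibility on the basic columns requires 2·y_clay + 3·y_labor = 36, 6·y_clay + 6·y_labor = 84.
Solving: y_clay = 6, y_labor = 8.
planters enters the basis when its profit ≥ yᵀa₃ = 6·3 + 8·3 = 42.

42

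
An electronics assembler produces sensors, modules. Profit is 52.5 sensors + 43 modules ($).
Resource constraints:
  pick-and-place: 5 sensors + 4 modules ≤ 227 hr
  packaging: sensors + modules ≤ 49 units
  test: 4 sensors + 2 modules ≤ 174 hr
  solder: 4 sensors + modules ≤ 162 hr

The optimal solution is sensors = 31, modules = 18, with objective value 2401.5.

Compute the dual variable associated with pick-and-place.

Check each constraint at x*: pick-and-place 227/227 (tight); packaging 49/49 (tight); test 160/174 (slack 14); solder 142/162 (slack 20).
Since test, solder are not tight, their duals are 0.
Dual feasibility on the basic columns requires 5·y_pick-and-place + 1·y_packaging = 52.5, 4·y_pick-and-place + 1·y_packaging = 43.
→ y_pick-and-place = 9.5 and y_packaging = 5.
Shadow price of pick-and-place = 9.5.

9.5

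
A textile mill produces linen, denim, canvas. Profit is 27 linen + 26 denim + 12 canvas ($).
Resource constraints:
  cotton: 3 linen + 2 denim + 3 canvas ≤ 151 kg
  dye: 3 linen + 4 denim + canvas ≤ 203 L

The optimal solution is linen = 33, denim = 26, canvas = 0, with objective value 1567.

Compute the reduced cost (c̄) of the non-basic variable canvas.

Check each constraint at x*: cotton 151/151 (tight); dye 203/203 (tight).
The binding rows give the dual system: 3·y_cotton + 3·y_dye = 27 and 2·y_cotton + 4·y_dye = 26.
This yields shadow prices y_cotton = 5, y_dye = 4.
Reduced cost of canvas: c₃ − yᵀa₃ = 12 − (5·3 + 4·1) = 12 − 19 = -7.

-7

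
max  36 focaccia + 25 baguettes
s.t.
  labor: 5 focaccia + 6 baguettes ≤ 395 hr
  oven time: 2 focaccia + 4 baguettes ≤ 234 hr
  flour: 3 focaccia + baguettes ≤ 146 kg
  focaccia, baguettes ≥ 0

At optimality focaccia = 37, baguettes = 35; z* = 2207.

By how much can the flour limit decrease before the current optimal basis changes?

Binding constraints: labor, flour. The basis is B = [[5,6],[3,1]] with det -13.
Per unit decrease in flour, x* moves by d = (-0.4615, 0.3846).
The basis stays optimal until oven time becomes binding; allowable decrease = 32.5 kg.

32.5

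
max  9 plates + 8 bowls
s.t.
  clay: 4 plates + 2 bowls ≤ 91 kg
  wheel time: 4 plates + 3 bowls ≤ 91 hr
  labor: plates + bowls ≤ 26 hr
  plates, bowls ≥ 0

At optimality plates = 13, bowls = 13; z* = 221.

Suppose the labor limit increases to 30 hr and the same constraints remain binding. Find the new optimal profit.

241

At the optimum: clay uses 78 of 91 (slack = 13); wheel time uses 91 of 91 (binding); labor uses 26 of 26 (binding).
Slack constraints have shadow price 0 (complementary slackness).
Dual feasibility on the basic columns requires 4·y_wheel time + 1·y_labor = 9, 3·y_wheel time + 1·y_labor = 8.
This yields shadow prices y_wheel time = 1, y_labor = 5.
Δz = y_labor·Δb = 5 × (4) = 20, so new z* = 221 + 20 = 241.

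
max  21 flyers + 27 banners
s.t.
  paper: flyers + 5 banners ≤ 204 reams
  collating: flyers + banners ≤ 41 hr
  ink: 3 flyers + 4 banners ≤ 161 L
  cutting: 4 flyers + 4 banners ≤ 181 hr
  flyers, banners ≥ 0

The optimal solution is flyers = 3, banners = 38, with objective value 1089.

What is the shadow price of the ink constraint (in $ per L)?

Check each constraint at x*: paper 193/204 (slack 11); collating 41/41 (tight); ink 161/161 (tight); cutting 164/181 (slack 17).
By complementary slackness, y = 0 for the non-binding constraints.
From A_Bᵀ y = c: 1·y_collating + 3·y_ink = 21; 1·y_collating + 4·y_ink = 27.
→ y_collating = 3 and y_ink = 6.
Shadow price of ink = 6.

6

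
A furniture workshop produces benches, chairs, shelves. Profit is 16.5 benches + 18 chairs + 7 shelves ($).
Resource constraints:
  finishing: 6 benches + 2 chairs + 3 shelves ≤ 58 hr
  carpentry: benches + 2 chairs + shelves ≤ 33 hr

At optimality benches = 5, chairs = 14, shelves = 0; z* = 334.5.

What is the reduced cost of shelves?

At the optimum: finishing uses 58 of 58 (binding); carpentry uses 33 of 33 (binding).
Dual feasibility on the basic columns requires 6·y_finishing + 1·y_carpentry = 16.5, 2·y_finishing + 2·y_carpentry = 18.
→ y_finishing = 1.5 and y_carpentry = 7.5.
Reduced cost of shelves: c₃ − yᵀa₃ = 7 − (1.5·3 + 7.5·1) = 7 − 12 = -5.

-5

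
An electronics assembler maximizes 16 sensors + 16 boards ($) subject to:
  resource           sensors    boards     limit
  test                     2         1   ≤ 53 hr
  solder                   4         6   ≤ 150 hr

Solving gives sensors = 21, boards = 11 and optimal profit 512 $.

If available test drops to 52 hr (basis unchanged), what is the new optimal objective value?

At the optimum: test uses 53 of 53 (binding); solder uses 150 of 150 (binding).
From A_Bᵀ y = c: 2·y_test + 4·y_solder = 16; 1·y_test + 6·y_solder = 16.
This yields shadow prices y_test = 4, y_solder = 2.
Δz = y_test·Δb = 4 × (-1) = -4, so new z* = 512 − 4 = 508.

508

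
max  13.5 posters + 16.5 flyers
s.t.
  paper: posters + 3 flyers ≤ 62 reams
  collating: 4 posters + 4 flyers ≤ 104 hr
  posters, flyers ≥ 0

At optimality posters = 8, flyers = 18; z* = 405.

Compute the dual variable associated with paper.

Check each constraint at x*: paper 62/62 (tight); collating 104/104 (tight).
From A_Bᵀ y = c: 1·y_paper + 4·y_collating = 13.5; 3·y_paper + 4·y_collating = 16.5.
This yields shadow prices y_paper = 1.5, y_collating = 3.
Shadow price of paper = 1.5.

1.5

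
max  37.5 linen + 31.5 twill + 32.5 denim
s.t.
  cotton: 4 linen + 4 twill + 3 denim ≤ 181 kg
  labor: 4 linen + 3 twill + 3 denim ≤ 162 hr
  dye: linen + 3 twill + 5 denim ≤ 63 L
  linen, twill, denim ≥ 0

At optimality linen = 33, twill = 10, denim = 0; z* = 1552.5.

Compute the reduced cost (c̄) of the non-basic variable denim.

-2

Check each constraint at x*: cotton 172/181 (slack 9); labor 162/162 (tight); dye 63/63 (tight).
By complementary slackness, y = 0 for the non-binding constraint.
Dual feasibility on the basic columns requires 4·y_labor + 1·y_dye = 37.5, 3·y_labor + 3·y_dye = 31.5.
→ y_labor = 9 and y_dye = 1.5.
Reduced cost of denim: c₃ − yᵀa₃ = 32.5 − (9·3 + 1.5·5) = 32.5 − 34.5 = -2.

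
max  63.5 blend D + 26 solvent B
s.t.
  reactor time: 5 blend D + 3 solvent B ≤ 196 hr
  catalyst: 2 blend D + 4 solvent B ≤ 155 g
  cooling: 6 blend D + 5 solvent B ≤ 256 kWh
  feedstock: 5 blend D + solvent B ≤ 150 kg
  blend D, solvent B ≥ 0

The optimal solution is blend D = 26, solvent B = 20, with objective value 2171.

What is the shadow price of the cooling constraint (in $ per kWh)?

Binding: cooling and feedstock. Non-binding: reactor time (6 unused), catalyst (23 unused).
Since reactor time, catalyst are not tight, their duals are 0.
From A_Bᵀ y = c: 6·y_cooling + 5·y_feedstock = 63.5; 5·y_cooling + 1·y_feedstock = 26.
→ y_cooling = 3.5 and y_feedstock = 8.5.
Shadow price of cooling = 3.5.

3.5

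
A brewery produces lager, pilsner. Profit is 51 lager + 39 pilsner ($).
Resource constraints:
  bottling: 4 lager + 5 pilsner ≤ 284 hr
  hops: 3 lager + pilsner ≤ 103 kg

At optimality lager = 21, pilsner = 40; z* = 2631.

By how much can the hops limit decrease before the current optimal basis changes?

46.2

Binding constraints: bottling, hops. The basis is B = [[4,5],[3,1]] with det -11.
Per unit decrease in hops, x* moves by d = (-0.4545, 0.3636).
The basis stays optimal until lager reaches 0; allowable decrease = 46.2 kg.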